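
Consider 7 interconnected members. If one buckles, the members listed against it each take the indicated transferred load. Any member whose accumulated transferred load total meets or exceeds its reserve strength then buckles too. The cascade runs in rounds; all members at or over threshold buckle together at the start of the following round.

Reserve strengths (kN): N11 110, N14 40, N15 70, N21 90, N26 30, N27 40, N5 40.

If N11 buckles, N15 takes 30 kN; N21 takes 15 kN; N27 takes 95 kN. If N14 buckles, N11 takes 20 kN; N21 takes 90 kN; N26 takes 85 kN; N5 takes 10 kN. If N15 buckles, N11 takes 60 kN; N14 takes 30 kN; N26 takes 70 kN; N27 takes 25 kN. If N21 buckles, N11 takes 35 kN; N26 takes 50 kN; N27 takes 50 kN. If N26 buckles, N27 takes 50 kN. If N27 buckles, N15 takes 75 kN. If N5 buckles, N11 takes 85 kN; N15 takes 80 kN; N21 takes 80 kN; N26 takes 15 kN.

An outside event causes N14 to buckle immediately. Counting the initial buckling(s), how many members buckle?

6

Round 1 — N14 buckles (initial).
  N11: +20 → 20 < 110
  N21: +90 → 90 ≥ 90
  N26: +85 → 85 ≥ 30
  N5: +10 → 10 < 40
Round 2 — N21, N26 buckle.
  N11: +35 → 55 < 110
  N27: +50+50 → 100 ≥ 40
Round 3 — N27 buckles.
  N15: +75 → 75 ≥ 70
Round 4 — N15 buckles.
  N11: +60 → 115 ≥ 110
Round 5 — N11 buckles.
No further bucklings.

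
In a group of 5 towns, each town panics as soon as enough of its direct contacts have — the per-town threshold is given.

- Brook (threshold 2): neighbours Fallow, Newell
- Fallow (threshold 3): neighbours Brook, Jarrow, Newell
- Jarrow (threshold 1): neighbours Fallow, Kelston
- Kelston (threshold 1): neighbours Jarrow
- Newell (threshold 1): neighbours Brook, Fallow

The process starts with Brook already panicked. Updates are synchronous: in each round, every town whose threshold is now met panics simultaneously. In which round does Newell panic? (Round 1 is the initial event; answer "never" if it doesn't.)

Round 1 — Brook panics (initial).
Round 2 — checking thresholds:
  Fallow: 1 of 3 neighbours < 3, not yet.
  Newell: 1 of 2 neighbours ≥ 1, panics.
Round 3 — no new panics; cascade stops.

2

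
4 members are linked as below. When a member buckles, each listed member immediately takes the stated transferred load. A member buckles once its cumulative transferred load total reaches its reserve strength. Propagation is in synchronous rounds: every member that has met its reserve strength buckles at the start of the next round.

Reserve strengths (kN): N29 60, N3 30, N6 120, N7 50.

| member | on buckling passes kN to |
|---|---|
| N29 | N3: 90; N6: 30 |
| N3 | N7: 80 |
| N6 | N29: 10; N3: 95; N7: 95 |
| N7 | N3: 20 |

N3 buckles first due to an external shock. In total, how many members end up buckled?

Round 1 — N3 buckles (initial).
  N7: +80 → 80 ≥ 50
Round 2 — N7 buckles.
No further bucklings.

2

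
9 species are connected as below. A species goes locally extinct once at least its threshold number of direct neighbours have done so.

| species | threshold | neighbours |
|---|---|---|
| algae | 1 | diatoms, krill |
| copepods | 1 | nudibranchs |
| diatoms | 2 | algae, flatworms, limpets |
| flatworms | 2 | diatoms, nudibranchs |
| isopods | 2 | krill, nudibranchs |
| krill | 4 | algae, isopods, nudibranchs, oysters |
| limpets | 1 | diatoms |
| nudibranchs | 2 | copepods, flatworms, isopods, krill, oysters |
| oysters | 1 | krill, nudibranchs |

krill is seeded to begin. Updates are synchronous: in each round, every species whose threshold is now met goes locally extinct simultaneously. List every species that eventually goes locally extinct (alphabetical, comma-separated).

Round 1 — krill goes locally extinct (initial).
Round 2 — checking thresholds:
  algae: 1 of 2 neighbours ≥ 1, goes locally extinct.
  isopods: 1 of 2 neighbours < 2, not yet.
  nudibranchs: 1 of 5 neighbours < 2, not yet.
  oysters: 1 of 2 neighbours ≥ 1, goes locally extinct.
Round 3 — checking thresholds:
  diatoms: 1 of 3 neighbours < 2, not yet.
  isopods: 1 of 2 neighbours < 2, not yet.
  nudibranchs: 2 of 5 neighbours ≥ 2, goes locally extinct.
Round 4 — checking thresholds:
  copepods: 1 of 1 neighbours ≥ 1, goes locally extinct.
  diatoms: 1 of 3 neighbours < 2, not yet.
  flatworms: 1 of 2 neighbours < 2, not yet.
  isopods: 2 of 2 neighbours ≥ 2, goes locally extinct.
Round 5 — no new extinctions; cascade stops.

algae, copepods, isopods, krill, nudibranchs, oysters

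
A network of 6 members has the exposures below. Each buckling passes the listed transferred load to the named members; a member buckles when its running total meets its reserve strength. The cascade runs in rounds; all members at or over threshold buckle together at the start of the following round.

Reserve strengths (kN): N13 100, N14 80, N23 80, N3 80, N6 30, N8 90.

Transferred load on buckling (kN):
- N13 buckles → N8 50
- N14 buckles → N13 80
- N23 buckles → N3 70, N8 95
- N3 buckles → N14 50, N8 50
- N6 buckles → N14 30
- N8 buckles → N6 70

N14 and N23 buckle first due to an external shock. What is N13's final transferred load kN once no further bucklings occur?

Round 1 — N14, N23 buckle (initial).
  N13: +80 → 80 < 100
  N3: +70 → 70 < 80
  N8: +95 → 95 ≥ 90
Round 2 — N8 buckles.
  N6: +70 → 70 ≥ 30
Round 3 — N6 buckles.
No further bucklings.

80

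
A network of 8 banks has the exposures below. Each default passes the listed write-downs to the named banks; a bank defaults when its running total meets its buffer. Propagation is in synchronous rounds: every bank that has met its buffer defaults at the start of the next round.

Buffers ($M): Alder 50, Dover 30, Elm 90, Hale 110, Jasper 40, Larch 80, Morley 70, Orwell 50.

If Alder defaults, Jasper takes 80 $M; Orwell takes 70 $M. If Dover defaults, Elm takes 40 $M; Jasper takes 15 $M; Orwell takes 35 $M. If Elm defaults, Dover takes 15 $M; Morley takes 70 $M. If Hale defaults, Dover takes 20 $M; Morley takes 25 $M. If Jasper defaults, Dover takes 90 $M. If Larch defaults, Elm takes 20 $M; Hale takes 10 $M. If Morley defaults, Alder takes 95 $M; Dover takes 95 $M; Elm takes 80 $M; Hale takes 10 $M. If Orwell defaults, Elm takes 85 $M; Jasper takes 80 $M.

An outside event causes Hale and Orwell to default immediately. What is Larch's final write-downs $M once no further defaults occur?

0

Round 1 — Hale, Orwell default (initial).
  Dover: +20 → 20 < 30
  Elm: +85 → 85 < 90
  Jasper: +80 → 80 ≥ 40
  Morley: +25 → 25 < 70
Round 2 — Jasper defaults.
  Dover: +90 → 110 ≥ 30
Round 3 — Dover defaults.
  Elm: +40 → 125 ≥ 90
Round 4 — Elm defaults.
  Morley: +70 → 95 ≥ 70
Round 5 — Morley defaults.
  Alder: +95 → 95 ≥ 50
Round 6 — Alder defaults.
No further defaults.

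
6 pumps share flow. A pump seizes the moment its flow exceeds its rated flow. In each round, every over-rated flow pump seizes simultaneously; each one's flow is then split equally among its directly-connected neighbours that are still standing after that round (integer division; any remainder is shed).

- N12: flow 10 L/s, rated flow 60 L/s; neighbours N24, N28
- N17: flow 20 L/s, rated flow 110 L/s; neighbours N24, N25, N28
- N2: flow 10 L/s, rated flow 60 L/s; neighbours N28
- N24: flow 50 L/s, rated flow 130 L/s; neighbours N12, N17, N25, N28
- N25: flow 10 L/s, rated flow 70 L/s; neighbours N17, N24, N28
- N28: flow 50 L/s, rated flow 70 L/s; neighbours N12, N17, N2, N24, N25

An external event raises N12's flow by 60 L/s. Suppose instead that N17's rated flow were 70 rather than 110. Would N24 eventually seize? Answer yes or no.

With N17's rated flow at 70:
Round 1 — N12 at 70 > 60. N12 seizes.
  N12 sheds 70 L/s to N24, N28: 35 each.
    N24: 50+35 = 85 ≤ 130
    N28: 50+35 = 85 > 70
Round 2 — N28 seizes.
  N28 sheds 85 L/s to N17, N2, N24, N25: 21 each (1 lost).
    N17: 20+21 = 41 ≤ 70
    N2: 10+21 = 31 ≤ 60
    N24: 85+21 = 106 ≤ 130
    N25: 10+21 = 31 ≤ 70
No further seizures.

no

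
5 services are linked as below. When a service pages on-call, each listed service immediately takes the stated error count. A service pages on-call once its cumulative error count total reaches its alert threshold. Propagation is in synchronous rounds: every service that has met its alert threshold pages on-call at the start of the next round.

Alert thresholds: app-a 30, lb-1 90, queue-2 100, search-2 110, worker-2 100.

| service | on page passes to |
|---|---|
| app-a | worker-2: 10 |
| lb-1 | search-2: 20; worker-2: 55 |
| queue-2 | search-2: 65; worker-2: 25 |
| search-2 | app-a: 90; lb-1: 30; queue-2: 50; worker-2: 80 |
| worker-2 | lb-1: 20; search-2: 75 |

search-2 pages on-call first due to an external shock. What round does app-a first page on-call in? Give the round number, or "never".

2

Round 1 — search-2 pages on-call (initial).
  app-a: +90 → 90 ≥ 30
  lb-1: +30 → 30 < 90
  queue-2: +50 → 50 < 100
  worker-2: +80 → 80 < 100
Round 2 — app-a pages on-call.
  worker-2: +10 → 90 < 100
No further pages.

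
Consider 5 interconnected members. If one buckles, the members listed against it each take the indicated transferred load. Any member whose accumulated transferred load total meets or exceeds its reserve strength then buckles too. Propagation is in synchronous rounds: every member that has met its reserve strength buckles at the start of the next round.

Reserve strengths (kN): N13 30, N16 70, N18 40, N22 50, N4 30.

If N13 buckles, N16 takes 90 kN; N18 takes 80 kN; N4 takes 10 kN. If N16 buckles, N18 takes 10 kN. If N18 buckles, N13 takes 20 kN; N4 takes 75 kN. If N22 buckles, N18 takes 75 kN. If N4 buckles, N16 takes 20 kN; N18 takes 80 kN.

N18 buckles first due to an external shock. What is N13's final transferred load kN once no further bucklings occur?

20

Round 1 — N18 buckles (initial).
  N13: +20 → 20 < 30
  N4: +75 → 75 ≥ 30
Round 2 — N4 buckles.
  N16: +20 → 20 < 70
No further bucklings.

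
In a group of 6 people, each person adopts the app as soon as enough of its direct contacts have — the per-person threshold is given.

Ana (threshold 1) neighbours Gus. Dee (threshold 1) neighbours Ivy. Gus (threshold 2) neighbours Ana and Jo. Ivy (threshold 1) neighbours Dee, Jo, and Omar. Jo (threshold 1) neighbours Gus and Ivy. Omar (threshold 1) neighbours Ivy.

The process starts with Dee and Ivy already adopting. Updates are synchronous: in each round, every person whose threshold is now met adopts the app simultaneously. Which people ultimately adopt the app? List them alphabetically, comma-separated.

Dee, Ivy, Jo, Omar

Round 1 — Dee, Ivy adopt the app (initial).
Round 2 — checking thresholds:
  Jo: 1 of 2 neighbours ≥ 1, adopts the app.
  Omar: 1 of 1 neighbours ≥ 1, adopts the app.
Round 3 — no new adoptions; cascade stops.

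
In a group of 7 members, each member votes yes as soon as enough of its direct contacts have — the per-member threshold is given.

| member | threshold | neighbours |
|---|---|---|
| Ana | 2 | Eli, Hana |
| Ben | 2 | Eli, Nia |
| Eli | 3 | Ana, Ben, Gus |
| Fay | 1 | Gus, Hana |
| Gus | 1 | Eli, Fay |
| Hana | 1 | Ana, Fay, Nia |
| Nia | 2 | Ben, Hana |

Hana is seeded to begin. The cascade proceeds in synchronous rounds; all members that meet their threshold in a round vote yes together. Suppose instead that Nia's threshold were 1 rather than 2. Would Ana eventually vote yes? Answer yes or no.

With Nia's threshold at 1:
Round 1 — Hana votes yes (initial).
Round 2 — checking thresholds:
  Ana: 1 of 2 neighbours < 2, not yet.
  Fay: 1 of 2 neighbours ≥ 1, votes yes.
  Nia: 1 of 2 neighbours ≥ 1, votes yes.
Round 3 — checking thresholds:
  Ana: 1 of 2 neighbours < 2, not yet.
  Ben: 1 of 2 neighbours < 2, not yet.
  Gus: 1 of 2 neighbours ≥ 1, votes yes.
Round 4 — no new yes votes; cascade stops.

no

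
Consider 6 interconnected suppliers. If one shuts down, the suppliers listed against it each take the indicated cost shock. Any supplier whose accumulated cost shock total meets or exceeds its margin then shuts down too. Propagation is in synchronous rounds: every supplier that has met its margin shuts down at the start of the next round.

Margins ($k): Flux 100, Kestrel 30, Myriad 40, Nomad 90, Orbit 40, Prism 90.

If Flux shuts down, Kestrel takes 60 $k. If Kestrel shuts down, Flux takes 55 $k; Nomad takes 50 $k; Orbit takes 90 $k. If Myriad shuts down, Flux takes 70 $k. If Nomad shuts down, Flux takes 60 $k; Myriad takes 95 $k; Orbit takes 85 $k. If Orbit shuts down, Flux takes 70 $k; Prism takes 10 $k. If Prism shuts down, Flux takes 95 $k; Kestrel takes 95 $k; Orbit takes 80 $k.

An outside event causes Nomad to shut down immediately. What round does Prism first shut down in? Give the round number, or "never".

never

Round 1 — Nomad shuts down (initial).
  Flux: +60 → 60 < 100
  Myriad: +95 → 95 ≥ 40
  Orbit: +85 → 85 ≥ 40
Round 2 — Myriad, Orbit shut down.
  Flux: +70+70 → 200 ≥ 100
  Prism: +10 → 10 < 90
Round 3 — Flux shuts down.
  Kestrel: +60 → 60 ≥ 30
Round 4 — Kestrel shuts down.
No further shutdowns.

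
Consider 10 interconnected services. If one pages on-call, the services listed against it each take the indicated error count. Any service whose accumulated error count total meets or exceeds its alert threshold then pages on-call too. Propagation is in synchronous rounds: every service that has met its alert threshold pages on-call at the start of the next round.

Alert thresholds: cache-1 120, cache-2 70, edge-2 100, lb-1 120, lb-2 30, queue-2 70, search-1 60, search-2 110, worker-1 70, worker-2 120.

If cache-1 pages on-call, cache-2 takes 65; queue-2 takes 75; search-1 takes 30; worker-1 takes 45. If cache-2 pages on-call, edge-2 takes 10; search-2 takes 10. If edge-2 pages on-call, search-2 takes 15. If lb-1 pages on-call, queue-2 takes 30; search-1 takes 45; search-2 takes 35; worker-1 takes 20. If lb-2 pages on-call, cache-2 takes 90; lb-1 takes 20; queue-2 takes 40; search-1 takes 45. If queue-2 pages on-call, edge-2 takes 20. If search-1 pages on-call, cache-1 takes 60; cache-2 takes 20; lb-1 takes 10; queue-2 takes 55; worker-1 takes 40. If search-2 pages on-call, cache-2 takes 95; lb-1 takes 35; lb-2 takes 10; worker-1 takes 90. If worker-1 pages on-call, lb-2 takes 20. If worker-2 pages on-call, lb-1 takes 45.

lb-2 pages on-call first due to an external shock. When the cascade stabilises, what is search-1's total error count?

Round 1 — lb-2 pages on-call (initial).
  cache-2: +90 → 90 ≥ 70
  lb-1: +20 → 20 < 120
  queue-2: +40 → 40 < 70
  search-1: +45 → 45 < 60
Round 2 — cache-2 pages on-call.
  edge-2: +10 → 10 < 100
  search-2: +10 → 10 < 110
No further pages.

45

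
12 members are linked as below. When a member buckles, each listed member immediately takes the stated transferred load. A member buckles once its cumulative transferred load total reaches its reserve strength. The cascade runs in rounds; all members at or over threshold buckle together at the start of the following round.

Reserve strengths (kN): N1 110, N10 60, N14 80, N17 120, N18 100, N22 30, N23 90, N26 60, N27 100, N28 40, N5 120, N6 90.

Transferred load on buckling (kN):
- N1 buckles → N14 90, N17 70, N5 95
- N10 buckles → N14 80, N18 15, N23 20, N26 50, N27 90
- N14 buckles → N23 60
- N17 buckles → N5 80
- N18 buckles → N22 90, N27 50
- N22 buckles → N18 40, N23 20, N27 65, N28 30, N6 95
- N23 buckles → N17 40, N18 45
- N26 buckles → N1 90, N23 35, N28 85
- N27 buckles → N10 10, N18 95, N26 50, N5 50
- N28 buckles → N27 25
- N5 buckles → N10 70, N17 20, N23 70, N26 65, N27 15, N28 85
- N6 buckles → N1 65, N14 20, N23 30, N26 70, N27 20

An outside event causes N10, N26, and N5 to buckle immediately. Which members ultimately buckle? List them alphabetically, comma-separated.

N1, N10, N14, N17, N18, N22, N23, N26, N27, N28, N5, N6

Round 1 — N10, N26, N5 buckle (initial).
  N1: +90 → 90 < 110
  N14: +80 → 80 ≥ 80
  N17: +20 → 20 < 120
  N18: +15 → 15 < 100
  N23: +20+35+70 → 125 ≥ 90
  N27: +90+15 → 105 ≥ 100
  N28: +85+85 → 170 ≥ 40
Round 2 — N14, N23, N27, N28 buckle.
  N17: +40 → 60 < 120
  N18: +45+95 → 155 ≥ 100
Round 3 — N18 buckles.
  N22: +90 → 90 ≥ 30
Round 4 — N22 buckles.
  N6: +95 → 95 ≥ 90
Round 5 — N6 buckles.
  N1: +65 → 155 ≥ 110
Round 6 — N1 buckles.
  N17: +70 → 130 ≥ 120
Round 7 — N17 buckles.
No further bucklings.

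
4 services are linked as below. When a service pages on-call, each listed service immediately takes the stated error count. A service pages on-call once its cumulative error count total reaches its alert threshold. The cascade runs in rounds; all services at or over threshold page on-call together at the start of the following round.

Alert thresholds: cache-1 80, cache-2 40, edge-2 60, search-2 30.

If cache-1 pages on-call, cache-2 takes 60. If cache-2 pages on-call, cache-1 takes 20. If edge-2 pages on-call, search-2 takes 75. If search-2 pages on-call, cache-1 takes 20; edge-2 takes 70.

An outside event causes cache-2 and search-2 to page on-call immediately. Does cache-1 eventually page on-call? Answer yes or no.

Round 1 — cache-2, search-2 page on-call (initial).
  cache-1: +20+20 → 40 < 80
  edge-2: +70 → 70 ≥ 60
Round 2 — edge-2 pages on-call.
No further pages.

no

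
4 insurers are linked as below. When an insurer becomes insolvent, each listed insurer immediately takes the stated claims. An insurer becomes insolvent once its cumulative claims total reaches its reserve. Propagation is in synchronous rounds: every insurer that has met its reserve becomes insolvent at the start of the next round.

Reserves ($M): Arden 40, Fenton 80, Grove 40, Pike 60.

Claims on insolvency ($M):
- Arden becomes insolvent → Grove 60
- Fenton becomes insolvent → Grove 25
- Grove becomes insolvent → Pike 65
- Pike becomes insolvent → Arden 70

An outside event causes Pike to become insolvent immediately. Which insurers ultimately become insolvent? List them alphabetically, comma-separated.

Arden, Grove, Pike

Round 1 — Pike becomes insolvent (initial).
  Arden: +70 → 70 ≥ 40
Round 2 — Arden becomes insolvent.
  Grove: +60 → 60 ≥ 40
Round 3 — Grove becomes insolvent.
No further insolvencies.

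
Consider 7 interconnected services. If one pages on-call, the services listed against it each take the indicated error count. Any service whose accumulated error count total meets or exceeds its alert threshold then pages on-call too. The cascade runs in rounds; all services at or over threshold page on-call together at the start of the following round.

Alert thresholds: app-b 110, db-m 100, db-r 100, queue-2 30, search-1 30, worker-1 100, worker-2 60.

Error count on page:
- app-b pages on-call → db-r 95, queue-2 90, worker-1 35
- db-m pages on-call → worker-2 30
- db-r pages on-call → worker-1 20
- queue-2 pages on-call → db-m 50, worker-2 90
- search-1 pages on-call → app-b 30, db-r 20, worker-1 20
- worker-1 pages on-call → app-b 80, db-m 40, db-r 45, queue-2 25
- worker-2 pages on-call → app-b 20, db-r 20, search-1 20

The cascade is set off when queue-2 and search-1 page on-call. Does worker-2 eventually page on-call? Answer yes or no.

yes

Round 1 — queue-2, search-1 page on-call (initial).
  app-b: +30 → 30 < 110
  db-m: +50 → 50 < 100
  db-r: +20 → 20 < 100
  worker-1: +20 → 20 < 100
  worker-2: +90 → 90 ≥ 60
Round 2 — worker-2 pages on-call.
  app-b: +20 → 50 < 110
  db-r: +20 → 40 < 100
No further pages.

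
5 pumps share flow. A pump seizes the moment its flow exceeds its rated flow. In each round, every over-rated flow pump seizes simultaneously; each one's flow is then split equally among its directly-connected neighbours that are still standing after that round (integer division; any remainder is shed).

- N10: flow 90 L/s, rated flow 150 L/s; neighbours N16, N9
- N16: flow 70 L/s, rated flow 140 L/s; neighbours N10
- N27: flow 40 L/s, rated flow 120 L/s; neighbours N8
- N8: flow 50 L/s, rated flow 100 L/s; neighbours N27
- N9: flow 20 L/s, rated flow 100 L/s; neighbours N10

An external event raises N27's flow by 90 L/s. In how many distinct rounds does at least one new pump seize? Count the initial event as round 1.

Round 1 — N27 at 130 > 120. N27 seizes.
  N27 sheds 130 L/s to N8: 130 each.
    N8: 50+130 = 180 > 100
Round 2 — N8 seizes.
  N8 sheds 180 L/s: no online neighbours, lost.
No further seizures.

2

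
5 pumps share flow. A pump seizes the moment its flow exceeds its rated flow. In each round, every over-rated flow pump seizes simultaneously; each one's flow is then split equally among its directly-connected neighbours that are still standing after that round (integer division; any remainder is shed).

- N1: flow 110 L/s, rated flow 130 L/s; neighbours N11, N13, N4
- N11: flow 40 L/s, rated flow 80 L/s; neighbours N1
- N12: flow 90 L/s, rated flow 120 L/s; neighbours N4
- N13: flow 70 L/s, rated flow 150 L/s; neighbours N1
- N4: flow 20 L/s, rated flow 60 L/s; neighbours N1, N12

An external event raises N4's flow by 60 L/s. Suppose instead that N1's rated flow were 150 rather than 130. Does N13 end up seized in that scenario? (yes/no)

With N1's rated flow at 150:
Round 1 — N4 at 80 > 60. N4 seizes.
  N4 sheds 80 L/s to N1, N12: 40 each.
    N1: 110+40 = 150 ≤ 150
    N12: 90+40 = 130 > 120
Round 2 — N12 seizes.
  N12 sheds 130 L/s: no online neighbours, lost.
No further seizures.

no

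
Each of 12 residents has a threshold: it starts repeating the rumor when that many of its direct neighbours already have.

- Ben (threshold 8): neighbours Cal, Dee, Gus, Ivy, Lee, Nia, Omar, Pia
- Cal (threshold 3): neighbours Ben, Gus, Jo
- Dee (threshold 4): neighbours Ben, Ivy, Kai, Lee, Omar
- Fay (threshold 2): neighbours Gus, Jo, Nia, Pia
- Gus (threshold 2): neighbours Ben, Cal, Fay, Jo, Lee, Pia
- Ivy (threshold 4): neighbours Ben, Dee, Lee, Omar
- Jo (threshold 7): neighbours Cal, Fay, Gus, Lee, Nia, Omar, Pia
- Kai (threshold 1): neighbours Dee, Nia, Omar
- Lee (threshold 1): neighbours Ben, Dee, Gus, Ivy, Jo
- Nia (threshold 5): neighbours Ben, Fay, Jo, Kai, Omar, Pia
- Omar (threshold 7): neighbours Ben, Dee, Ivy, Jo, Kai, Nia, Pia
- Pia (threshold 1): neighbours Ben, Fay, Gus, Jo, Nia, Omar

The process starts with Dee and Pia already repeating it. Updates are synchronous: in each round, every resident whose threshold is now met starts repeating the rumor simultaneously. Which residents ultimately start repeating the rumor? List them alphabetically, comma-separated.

Dee, Fay, Gus, Kai, Lee, Pia

Round 1 — Dee, Pia start repeating the rumor (initial).
Round 2 — checking thresholds:
  Ben: 2 of 8 neighbours < 8, not yet.
  Fay: 1 of 4 neighbours < 2, not yet.
  Gus: 1 of 6 neighbours < 2, not yet.
  Ivy: 1 of 4 neighbours < 4, not yet.
  Jo: 1 of 7 neighbours < 7, not yet.
  Kai: 1 of 3 neighbours ≥ 1, starts repeating the rumor.
  Lee: 1 of 5 neighbours ≥ 1, starts repeating the rumor.
  Nia: 1 of 6 neighbours < 5, not yet.
  Omar: 2 of 7 neighbours < 7, not yet.
Round 3 — checking thresholds:
  Ben: 3 of 8 neighbours < 8, not yet.
  Fay: 1 of 4 neighbours < 2, not yet.
  Gus: 2 of 6 neighbours ≥ 2, starts repeating the rumor.
  Ivy: 2 of 4 neighbours < 4, not yet.
  Jo: 2 of 7 neighbours < 7, not yet.
  Nia: 2 of 6 neighbours < 5, not yet.
  Omar: 3 of 7 neighbours < 7, not yet.
Round 4 — checking thresholds:
  Ben: 4 of 8 neighbours < 8, not yet.
  Cal: 1 of 3 neighbours < 3, not yet.
  Fay: 2 of 4 neighbours ≥ 2, starts repeating the rumor.
  Ivy: 2 of 4 neighbours < 4, not yet.
  Jo: 3 of 7 neighbours < 7, not yet.
  Nia: 2 of 6 neighbours < 5, not yet.
  Omar: 3 of 7 neighbours < 7, not yet.
Round 5 — no new spreads; cascade stops.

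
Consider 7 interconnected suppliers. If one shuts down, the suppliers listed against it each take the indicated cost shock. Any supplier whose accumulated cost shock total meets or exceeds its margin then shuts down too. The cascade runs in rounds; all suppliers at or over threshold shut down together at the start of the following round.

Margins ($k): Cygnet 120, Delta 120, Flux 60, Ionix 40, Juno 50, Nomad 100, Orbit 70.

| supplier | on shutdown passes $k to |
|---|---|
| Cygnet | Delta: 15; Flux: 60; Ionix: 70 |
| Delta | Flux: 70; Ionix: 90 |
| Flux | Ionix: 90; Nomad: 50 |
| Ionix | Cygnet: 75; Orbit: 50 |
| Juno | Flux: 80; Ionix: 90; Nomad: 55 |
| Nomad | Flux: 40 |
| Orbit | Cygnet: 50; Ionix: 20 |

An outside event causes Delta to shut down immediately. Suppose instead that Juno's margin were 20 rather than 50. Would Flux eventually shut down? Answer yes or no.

yes

With Juno's margin at 20:
Round 1 — Delta shuts down (initial).
  Flux: +70 → 70 ≥ 60
  Ionix: +90 → 90 ≥ 40
Round 2 — Flux, Ionix shut down.
  Cygnet: +75 → 75 < 120
  Nomad: +50 → 50 < 100
  Orbit: +50 → 50 < 70
No further shutdowns.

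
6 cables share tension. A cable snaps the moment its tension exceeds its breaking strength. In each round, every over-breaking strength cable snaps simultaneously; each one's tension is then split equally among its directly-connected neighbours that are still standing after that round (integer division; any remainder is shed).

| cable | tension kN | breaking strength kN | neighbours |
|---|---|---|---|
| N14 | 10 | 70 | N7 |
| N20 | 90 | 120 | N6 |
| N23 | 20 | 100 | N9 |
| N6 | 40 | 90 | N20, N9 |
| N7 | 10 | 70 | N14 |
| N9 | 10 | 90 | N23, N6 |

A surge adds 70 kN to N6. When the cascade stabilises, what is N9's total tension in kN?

Round 1 — N6 at 110 > 90. N6 snaps.
  N6 sheds 110 kN to N20, N9: 55 each.
    N20: 90+55 = 145 > 120
    N9: 10+55 = 65 ≤ 90
Round 2 — N20 snaps.
  N20 sheds 145 kN: no online neighbours, lost.
No further breaks.

65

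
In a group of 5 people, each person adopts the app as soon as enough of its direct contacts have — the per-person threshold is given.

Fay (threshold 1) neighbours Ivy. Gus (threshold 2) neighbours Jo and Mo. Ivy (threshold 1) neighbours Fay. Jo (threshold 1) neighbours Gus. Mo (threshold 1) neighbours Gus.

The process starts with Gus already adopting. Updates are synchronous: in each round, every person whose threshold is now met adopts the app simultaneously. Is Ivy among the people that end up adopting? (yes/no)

no

Round 1 — Gus adopts the app (initial).
Round 2 — checking thresholds:
  Jo: 1 of 1 neighbours ≥ 1, adopts the app.
  Mo: 1 of 1 neighbours ≥ 1, adopts the app.
Round 3 — no new adoptions; cascade stops.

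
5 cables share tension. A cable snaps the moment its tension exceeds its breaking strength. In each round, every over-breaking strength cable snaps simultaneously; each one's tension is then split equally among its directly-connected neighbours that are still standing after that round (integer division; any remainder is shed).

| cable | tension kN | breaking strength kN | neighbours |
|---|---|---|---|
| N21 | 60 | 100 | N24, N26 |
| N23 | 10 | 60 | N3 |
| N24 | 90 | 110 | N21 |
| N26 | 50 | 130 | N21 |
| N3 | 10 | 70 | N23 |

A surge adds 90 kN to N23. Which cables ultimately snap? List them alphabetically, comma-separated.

Round 1 — N23 at 100 > 60. N23 snaps.
  N23 sheds 100 kN to N3: 100 each.
    N3: 10+100 = 110 > 70
Round 2 — N3 snaps.
  N3 sheds 110 kN: no online neighbours, lost.
No further breaks.

N23, N3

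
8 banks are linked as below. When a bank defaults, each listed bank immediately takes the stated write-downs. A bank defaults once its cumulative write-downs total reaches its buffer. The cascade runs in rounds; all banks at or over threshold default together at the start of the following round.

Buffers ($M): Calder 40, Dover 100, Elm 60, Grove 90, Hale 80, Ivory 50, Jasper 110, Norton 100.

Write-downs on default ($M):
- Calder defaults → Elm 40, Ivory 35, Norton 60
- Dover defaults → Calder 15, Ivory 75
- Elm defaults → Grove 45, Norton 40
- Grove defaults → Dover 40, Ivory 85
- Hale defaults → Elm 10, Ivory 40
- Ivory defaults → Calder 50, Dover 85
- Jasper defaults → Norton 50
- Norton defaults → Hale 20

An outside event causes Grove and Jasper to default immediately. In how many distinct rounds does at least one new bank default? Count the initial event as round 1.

Round 1 — Grove, Jasper default (initial).
  Dover: +40 → 40 < 100
  Ivory: +85 → 85 ≥ 50
  Norton: +50 → 50 < 100
Round 2 — Ivory defaults.
  Calder: +50 → 50 ≥ 40
  Dover: +85 → 125 ≥ 100
Round 3 — Calder, Dover default.
  Elm: +40 → 40 < 60
  Norton: +60 → 110 ≥ 100
Round 4 — Norton defaults.
  Hale: +20 → 20 < 80
No further defaults.

4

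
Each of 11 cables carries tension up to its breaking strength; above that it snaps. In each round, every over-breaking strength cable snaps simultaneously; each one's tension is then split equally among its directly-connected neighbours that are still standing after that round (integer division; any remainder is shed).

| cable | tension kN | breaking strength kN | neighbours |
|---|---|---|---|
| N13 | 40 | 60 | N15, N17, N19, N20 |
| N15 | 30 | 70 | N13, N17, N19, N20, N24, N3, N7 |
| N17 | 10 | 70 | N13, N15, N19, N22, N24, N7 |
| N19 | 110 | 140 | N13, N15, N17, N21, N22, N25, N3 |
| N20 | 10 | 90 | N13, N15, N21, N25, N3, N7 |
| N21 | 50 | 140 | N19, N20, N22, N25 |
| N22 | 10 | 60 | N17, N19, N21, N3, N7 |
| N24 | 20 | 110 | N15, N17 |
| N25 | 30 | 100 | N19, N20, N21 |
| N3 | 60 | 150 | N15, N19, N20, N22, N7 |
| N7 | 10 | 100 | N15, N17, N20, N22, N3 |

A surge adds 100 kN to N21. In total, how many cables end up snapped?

6

Round 1 — N21 at 150 > 140. N21 snaps.
  N21 sheds 150 kN to N19, N20, N22, N25: 37 each (2 lost).
    N19: 110+37 = 147 > 140
    N20: 10+37 = 47 ≤ 90
    N22: 10+37 = 47 ≤ 60
    N25: 30+37 = 67 ≤ 100
Round 2 — N19 snaps.
  N19 sheds 147 kN to N13, N15, N17, N22, N25, N3: 24 each (3 lost).
    N13: 40+24 = 64 > 60
    N15: 30+24 = 54 ≤ 70
    N17: 10+24 = 34 ≤ 70
    N22: 47+24 = 71 > 60
    N25: 67+24 = 91 ≤ 100
    N3: 60+24 = 84 ≤ 150
Round 3 — N13, N22 snap.
  N13 sheds 64 kN to N15, N17, N20: 21 each (1 lost).
    N15: 54+21 = 75 > 70
    N17: 34+21 = 55 ≤ 70
    N20: 47+21 = 68 ≤ 90
  N22 sheds 71 kN to N17, N3, N7: 23 each (2 lost).
    N17: 55+23 = 78 > 70
    N3: 84+23 = 107 ≤ 150
    N7: 10+23 = 33 ≤ 100
Round 4 — N15, N17 snap.
  N15 sheds 75 kN to N20, N24, N3, N7: 18 each (3 lost).
    N20: 68+18 = 86 ≤ 90
    N24: 20+18 = 38 ≤ 110
    N3: 107+18 = 125 ≤ 150
    N7: 33+18 = 51 ≤ 100
  N17 sheds 78 kN to N24, N7: 39 each.
    N24: 38+39 = 77 ≤ 110
    N7: 51+39 = 90 ≤ 100
No further breaks.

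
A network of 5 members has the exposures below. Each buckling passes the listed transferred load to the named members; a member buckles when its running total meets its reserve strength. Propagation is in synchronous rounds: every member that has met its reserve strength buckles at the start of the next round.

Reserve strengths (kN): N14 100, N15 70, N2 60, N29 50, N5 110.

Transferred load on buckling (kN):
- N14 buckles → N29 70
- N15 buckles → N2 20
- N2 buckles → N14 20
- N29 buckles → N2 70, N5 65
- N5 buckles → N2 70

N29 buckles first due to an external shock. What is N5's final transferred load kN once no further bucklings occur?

Round 1 — N29 buckles (initial).
  N2: +70 → 70 ≥ 60
  N5: +65 → 65 < 110
Round 2 — N2 buckles.
  N14: +20 → 20 < 100
No further bucklings.

65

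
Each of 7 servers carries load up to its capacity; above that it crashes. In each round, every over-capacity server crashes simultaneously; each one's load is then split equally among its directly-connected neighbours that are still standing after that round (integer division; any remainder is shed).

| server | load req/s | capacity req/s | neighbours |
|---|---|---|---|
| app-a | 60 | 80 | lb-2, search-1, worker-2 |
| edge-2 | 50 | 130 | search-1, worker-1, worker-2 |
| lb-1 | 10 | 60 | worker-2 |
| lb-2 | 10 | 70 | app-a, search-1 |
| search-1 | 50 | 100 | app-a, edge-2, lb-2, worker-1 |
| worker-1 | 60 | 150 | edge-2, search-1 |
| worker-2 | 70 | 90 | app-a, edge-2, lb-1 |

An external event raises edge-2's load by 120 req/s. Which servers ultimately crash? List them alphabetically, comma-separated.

app-a, edge-2, lb-1, lb-2, search-1, worker-1, worker-2

Round 1 — edge-2 at 170 > 130. edge-2 crashes.
  edge-2 sheds 170 req/s to search-1, worker-1, worker-2: 56 each (2 lost).
    search-1: 50+56 = 106 > 100
    worker-1: 60+56 = 116 ≤ 150
    worker-2: 70+56 = 126 > 90
Round 2 — search-1, worker-2 crash.
  search-1 sheds 106 req/s to app-a, lb-2, worker-1: 35 each (1 lost).
    app-a: 60+35 = 95 > 80
    lb-2: 10+35 = 45 ≤ 70
    worker-1: 116+35 = 151 > 150
  worker-2 sheds 126 req/s to app-a, lb-1: 63 each.
    app-a: 95+63 = 158 > 80
    lb-1: 10+63 = 73 > 60
Round 3 — app-a, lb-1, worker-1 crash.
  app-a sheds 158 req/s to lb-2: 158 each.
    lb-2: 45+158 = 203 > 70
  lb-1 sheds 73 req/s: no online neighbours, lost.
  worker-1 sheds 151 req/s: no online neighbours, lost.
Round 4 — lb-2 crashes.
  lb-2 sheds 203 req/s: no online neighbours, lost.
No further crashes.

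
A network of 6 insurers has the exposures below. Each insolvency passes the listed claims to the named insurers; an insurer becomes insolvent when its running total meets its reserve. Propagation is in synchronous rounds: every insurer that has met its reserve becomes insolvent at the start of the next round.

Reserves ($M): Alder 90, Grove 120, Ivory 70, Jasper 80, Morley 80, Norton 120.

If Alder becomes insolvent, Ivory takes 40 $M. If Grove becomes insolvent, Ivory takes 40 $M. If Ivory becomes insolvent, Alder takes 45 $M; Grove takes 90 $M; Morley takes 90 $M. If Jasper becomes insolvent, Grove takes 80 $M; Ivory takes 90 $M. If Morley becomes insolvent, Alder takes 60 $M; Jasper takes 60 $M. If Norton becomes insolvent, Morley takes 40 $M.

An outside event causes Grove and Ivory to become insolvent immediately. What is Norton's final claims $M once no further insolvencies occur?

Round 1 — Grove, Ivory become insolvent (initial).
  Alder: +45 → 45 < 90
  Morley: +90 → 90 ≥ 80
Round 2 — Morley becomes insolvent.
  Alder: +60 → 105 ≥ 90
  Jasper: +60 → 60 < 80
Round 3 — Alder becomes insolvent.
No further insolvencies.

0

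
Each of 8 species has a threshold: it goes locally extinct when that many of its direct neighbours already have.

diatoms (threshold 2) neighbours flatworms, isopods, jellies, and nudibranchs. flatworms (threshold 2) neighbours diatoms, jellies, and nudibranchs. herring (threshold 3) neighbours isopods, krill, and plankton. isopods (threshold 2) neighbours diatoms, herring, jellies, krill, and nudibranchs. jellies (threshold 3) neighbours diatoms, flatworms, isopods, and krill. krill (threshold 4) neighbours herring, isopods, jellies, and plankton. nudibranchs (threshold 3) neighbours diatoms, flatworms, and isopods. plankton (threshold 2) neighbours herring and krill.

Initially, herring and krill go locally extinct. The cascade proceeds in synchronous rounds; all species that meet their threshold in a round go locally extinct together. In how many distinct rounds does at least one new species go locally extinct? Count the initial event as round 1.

2

Round 1 — herring, krill go locally extinct (initial).
Round 2 — checking thresholds:
  isopods: 2 of 5 neighbours ≥ 2, goes locally extinct.
  jellies: 1 of 4 neighbours < 3, below threshold.
  plankton: 2 of 2 neighbours ≥ 2, goes locally extinct.
Round 3 — no new extinctions; cascade stops.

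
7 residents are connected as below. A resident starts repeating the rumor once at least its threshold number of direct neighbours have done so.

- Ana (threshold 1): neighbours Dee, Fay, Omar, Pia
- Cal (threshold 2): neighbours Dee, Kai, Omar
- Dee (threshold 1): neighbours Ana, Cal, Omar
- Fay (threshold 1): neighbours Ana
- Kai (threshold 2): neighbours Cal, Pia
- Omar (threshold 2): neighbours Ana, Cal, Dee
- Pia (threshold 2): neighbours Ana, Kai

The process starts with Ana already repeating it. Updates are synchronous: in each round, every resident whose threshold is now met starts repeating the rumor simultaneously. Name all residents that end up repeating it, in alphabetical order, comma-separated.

Ana, Cal, Dee, Fay, Omar

Round 1 — Ana starts repeating the rumor (initial).
Round 2 — checking thresholds:
  Dee: 1 of 3 neighbours ≥ 1, starts repeating the rumor.
  Fay: 1 of 1 neighbours ≥ 1, starts repeating the rumor.
  Omar: 1 of 3 neighbours < 2, holds.
  Pia: 1 of 2 neighbours < 2, holds.
Round 3 — checking thresholds:
  Cal: 1 of 3 neighbours < 2, holds.
  Omar: 2 of 3 neighbours ≥ 2, starts repeating the rumor.
  Pia: 1 of 2 neighbours < 2, holds.
Round 4 — checking thresholds:
  Cal: 2 of 3 neighbours ≥ 2, starts repeating the rumor.
  Pia: 1 of 2 neighbours < 2, holds.
Round 5 — no new spreads; cascade stops.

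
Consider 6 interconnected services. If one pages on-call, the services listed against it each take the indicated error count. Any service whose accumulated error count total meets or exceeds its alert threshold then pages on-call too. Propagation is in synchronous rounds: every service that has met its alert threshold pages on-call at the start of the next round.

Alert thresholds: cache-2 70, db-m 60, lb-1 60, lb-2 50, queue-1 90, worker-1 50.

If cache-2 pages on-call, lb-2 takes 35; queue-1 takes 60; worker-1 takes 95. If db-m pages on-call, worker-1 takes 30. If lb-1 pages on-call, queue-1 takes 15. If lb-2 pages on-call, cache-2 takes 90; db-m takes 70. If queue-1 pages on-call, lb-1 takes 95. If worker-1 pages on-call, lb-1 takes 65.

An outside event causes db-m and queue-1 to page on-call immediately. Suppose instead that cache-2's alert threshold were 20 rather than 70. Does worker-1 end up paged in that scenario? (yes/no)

With cache-2's alert threshold at 20:
Round 1 — db-m, queue-1 page on-call (initial).
  lb-1: +95 → 95 ≥ 60
  worker-1: +30 → 30 < 50
Round 2 — lb-1 pages on-call.
No further pages.

no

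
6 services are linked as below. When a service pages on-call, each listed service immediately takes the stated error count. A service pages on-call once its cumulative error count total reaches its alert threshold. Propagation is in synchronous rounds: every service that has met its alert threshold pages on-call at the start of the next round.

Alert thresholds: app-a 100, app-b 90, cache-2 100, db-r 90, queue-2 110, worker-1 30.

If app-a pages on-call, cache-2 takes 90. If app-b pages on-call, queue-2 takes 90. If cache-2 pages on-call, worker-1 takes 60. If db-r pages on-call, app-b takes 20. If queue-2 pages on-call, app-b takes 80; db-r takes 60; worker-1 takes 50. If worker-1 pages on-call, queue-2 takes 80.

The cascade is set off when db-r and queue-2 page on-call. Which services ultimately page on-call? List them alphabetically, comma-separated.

Round 1 — db-r, queue-2 page on-call (initial).
  app-b: +20+80 → 100 ≥ 90
  worker-1: +50 → 50 ≥ 30
Round 2 — app-b, worker-1 page on-call.
No further pages.

app-b, db-r, queue-2, worker-1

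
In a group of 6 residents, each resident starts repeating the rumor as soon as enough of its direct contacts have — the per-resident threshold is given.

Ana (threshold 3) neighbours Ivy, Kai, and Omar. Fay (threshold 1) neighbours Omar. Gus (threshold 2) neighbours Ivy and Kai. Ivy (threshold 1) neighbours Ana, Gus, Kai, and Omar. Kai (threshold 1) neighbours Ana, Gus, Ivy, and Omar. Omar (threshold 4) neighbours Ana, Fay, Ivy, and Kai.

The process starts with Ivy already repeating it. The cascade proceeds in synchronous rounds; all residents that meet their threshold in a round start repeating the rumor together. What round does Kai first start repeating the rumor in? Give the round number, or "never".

Round 1 — Ivy starts repeating the rumor (initial).
Round 2 — checking thresholds:
  Ana: 1 of 3 neighbours < 3, not yet.
  Gus: 1 of 2 neighbours < 2, not yet.
  Kai: 1 of 4 neighbours ≥ 1, starts repeating the rumor.
  Omar: 1 of 4 neighbours < 4, not yet.
Round 3 — checking thresholds:
  Ana: 2 of 3 neighbours < 3, not yet.
  Gus: 2 of 2 neighbours ≥ 2, starts repeating the rumor.
  Omar: 2 of 4 neighbours < 4, not yet.
Round 4 — no new spreads; cascade stops.

2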